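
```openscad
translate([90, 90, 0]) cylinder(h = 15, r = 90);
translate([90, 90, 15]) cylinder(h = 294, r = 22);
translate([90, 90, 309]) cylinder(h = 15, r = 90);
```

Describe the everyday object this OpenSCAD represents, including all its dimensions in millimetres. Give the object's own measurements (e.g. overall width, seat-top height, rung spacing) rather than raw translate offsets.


A spool: two coaxial disc flanges of radius 90 mm and thickness 15 mm, joined by a core cylinder of radius 22 mm and height 294 mm. The lower flange rests on z = 0 and the three cylinders share a vertical axis.


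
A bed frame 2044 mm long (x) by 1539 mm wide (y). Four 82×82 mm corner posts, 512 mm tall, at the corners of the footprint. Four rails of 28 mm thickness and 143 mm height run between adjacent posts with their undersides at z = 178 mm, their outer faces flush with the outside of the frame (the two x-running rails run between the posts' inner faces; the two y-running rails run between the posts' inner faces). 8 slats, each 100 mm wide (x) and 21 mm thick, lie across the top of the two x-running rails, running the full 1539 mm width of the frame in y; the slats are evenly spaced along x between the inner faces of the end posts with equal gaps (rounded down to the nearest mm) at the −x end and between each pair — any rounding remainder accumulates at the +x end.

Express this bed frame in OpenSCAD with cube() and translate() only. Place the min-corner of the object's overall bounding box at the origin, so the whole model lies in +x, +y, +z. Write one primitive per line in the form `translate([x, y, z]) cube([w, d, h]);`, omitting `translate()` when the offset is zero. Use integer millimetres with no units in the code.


cube([82, 82, 512]);
translate([0, 1457, 0]) cube([82, 82, 512]);
translate([1962, 0, 0]) cube([82, 82, 512]);
translate([1962, 1457, 0]) cube([82, 82, 512]);
translate([82, 0, 178]) cube([1880, 28, 143]);
translate([82, 1511, 178]) cube([1880, 28, 143]);
translate([0, 82, 178]) cube([28, 1375, 143]);
translate([2016, 82, 178]) cube([28, 1375, 143]);
translate([202, 0, 321]) cube([100, 1539, 21]);
translate([422, 0, 321]) cube([100, 1539, 21]);
translate([642, 0, 321]) cube([100, 1539, 21]);
translate([862, 0, 321]) cube([100, 1539, 21]);
translate([1082, 0, 321]) cube([100, 1539, 21]);
translate([1302, 0, 321]) cube([100, 1539, 21]);
translate([1522, 0, 321]) cube([100, 1539, 21]);
translate([1742, 0, 321]) cube([100, 1539, 21]);


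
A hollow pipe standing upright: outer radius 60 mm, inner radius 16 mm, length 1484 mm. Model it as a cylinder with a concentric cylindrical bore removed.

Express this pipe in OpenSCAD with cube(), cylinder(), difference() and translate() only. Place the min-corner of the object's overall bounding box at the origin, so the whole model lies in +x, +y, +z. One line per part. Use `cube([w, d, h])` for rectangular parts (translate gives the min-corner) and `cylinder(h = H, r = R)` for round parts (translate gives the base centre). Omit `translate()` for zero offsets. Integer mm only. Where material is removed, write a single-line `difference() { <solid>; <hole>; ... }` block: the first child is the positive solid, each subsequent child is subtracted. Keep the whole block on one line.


difference() { translate([60, 60, 0]) cylinder(h = 1484, r = 60); translate([60, 60, 0]) cylinder(h = 1484, r = 16); }


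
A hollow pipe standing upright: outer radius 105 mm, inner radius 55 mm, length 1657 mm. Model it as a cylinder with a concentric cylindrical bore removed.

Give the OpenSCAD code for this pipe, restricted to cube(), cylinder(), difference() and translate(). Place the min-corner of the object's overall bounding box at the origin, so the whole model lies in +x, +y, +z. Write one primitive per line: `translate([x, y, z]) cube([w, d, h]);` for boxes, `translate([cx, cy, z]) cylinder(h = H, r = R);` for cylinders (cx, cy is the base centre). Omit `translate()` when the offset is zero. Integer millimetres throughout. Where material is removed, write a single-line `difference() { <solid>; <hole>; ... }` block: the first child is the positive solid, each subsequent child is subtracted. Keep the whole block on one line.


difference() { translate([105, 105, 0]) cylinder(h = 1657, r = 105); translate([105, 105, 0]) cylinder(h = 1657, r = 55); }


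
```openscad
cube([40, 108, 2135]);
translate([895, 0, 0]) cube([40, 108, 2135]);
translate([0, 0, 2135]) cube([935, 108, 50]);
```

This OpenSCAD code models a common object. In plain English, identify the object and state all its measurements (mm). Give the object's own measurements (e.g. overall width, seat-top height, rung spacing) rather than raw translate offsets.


A door frame. The clear opening is 855 mm wide and 2135 mm high. Two 40 mm wide jambs, 108 mm deep, stand either side of the opening from the floor to the top of the opening. A 50 mm thick head sits across the top of both jambs, spanning the full outside width of the frame.


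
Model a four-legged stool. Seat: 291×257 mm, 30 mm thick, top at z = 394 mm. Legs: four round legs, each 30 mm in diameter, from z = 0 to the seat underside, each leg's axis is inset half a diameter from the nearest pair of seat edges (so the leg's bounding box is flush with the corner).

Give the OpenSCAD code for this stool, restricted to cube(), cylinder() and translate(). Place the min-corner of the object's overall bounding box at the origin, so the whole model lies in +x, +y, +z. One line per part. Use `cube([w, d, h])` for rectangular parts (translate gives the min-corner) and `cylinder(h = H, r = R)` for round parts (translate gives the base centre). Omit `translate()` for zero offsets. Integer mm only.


translate([0, 0, 364]) cube([291, 257, 30]);
translate([15, 15, 0]) cylinder(h = 364, r = 15);
translate([276, 15, 0]) cylinder(h = 364, r = 15);
translate([15, 242, 0]) cylinder(h = 364, r = 15);
translate([276, 242, 0]) cylinder(h = 364, r = 15);


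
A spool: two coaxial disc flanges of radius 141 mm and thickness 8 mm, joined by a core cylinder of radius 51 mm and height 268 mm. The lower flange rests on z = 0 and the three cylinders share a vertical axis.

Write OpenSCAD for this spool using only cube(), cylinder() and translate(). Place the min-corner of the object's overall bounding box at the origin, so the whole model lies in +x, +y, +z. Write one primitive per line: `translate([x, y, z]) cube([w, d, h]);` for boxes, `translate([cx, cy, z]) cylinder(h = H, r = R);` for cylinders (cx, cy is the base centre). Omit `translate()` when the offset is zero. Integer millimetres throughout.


translate([141, 141, 0]) cylinder(h = 8, r = 141);
translate([141, 141, 8]) cylinder(h = 268, r = 51);
translate([141, 141, 276]) cylinder(h = 8, r = 141);


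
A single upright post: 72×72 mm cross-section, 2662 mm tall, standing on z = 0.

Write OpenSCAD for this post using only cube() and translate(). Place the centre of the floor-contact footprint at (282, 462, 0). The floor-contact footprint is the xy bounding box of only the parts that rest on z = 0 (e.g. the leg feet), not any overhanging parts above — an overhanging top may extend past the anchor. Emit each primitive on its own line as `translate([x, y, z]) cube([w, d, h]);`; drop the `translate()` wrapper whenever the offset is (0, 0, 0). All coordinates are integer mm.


translate([246, 426, 0]) cube([72, 72, 2662]);


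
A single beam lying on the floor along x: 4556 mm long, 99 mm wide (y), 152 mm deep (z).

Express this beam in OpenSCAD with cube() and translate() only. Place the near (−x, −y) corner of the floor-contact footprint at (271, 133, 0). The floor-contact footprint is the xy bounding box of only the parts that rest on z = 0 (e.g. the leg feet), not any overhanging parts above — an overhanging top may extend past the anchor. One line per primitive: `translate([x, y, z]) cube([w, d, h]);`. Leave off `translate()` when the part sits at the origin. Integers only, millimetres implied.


translate([271, 133, 0]) cube([4556, 99, 152]);


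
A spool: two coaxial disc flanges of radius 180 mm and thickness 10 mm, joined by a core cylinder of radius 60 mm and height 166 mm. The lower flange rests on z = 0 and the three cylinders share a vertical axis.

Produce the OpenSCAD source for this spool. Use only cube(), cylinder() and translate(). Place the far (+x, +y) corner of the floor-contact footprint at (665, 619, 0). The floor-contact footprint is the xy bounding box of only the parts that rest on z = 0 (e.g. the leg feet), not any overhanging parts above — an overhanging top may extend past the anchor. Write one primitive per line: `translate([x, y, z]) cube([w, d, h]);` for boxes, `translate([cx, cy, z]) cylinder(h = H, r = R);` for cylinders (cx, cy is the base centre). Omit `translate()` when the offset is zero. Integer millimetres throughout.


translate([485, 439, 0]) cylinder(h = 10, r = 180);
translate([485, 439, 10]) cylinder(h = 166, r = 60);
translate([485, 439, 176]) cylinder(h = 10, r = 180);


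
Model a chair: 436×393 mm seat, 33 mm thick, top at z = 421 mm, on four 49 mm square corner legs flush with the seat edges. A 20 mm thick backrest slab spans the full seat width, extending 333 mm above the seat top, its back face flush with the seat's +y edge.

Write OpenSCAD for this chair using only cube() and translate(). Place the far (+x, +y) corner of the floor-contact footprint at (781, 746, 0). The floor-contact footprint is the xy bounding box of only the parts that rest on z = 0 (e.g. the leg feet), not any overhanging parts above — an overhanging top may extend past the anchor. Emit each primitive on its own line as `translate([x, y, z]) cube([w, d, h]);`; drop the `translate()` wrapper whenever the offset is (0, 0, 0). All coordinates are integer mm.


// leg_h = 421 - 33 = 388
translate([345, 353, 388]) cube([436, 393, 33]);
translate([345, 353, 0]) cube([49, 49, 388]);
translate([732, 353, 0]) cube([49, 49, 388]);
translate([345, 697, 0]) cube([49, 49, 388]);
translate([732, 697, 0]) cube([49, 49, 388]);
translate([345, 726, 421]) cube([436, 20, 333]);


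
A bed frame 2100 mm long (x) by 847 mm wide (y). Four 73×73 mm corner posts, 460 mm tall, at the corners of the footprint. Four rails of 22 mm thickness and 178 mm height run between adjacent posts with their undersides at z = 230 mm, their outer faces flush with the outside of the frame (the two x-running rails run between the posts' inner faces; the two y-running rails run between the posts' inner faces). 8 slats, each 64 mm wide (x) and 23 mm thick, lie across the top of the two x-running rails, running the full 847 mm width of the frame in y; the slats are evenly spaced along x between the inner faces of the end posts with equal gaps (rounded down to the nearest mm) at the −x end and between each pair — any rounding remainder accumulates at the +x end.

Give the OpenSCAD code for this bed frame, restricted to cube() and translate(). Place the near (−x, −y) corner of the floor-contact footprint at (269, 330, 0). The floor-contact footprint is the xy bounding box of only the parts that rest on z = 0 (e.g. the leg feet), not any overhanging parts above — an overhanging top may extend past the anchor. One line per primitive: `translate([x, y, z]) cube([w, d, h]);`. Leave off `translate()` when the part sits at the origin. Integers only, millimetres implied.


translate([269, 330, 0]) cube([73, 73, 460]);
translate([269, 1104, 0]) cube([73, 73, 460]);
translate([2296, 330, 0]) cube([73, 73, 460]);
translate([2296, 1104, 0]) cube([73, 73, 460]);
translate([342, 330, 230]) cube([1954, 22, 178]);
translate([342, 1155, 230]) cube([1954, 22, 178]);
translate([269, 403, 230]) cube([22, 701, 178]);
translate([2347, 403, 230]) cube([22, 701, 178]);
translate([502, 330, 408]) cube([64, 847, 23]);
translate([726, 330, 408]) cube([64, 847, 23]);
translate([950, 330, 408]) cube([64, 847, 23]);
translate([1174, 330, 408]) cube([64, 847, 23]);
translate([1398, 330, 408]) cube([64, 847, 23]);
translate([1622, 330, 408]) cube([64, 847, 23]);
translate([1846, 330, 408]) cube([64, 847, 23]);
translate([2070, 330, 408]) cube([64, 847, 23]);


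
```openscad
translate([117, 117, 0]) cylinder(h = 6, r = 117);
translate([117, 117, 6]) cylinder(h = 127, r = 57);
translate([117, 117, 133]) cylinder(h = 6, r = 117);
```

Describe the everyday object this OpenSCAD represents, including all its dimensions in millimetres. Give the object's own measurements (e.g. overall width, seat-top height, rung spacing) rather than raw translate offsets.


A spool: two coaxial disc flanges of radius 117 mm and thickness 6 mm, joined by a core cylinder of radius 57 mm and height 127 mm. The lower flange rests on z = 0 and the three cylinders share a vertical axis.


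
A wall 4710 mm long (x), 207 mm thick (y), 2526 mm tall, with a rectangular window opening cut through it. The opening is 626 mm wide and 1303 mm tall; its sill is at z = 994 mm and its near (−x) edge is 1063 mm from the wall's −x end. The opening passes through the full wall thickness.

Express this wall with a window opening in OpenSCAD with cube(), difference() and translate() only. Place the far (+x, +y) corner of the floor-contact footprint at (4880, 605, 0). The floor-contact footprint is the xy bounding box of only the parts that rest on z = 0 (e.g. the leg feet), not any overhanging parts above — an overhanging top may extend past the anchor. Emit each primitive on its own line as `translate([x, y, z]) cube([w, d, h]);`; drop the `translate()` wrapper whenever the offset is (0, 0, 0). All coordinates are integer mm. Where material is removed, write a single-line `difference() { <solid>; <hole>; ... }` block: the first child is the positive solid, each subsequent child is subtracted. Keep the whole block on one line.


difference() { translate([170, 398, 0]) cube([4710, 207, 2526]); translate([1233, 398, 994]) cube([626, 207, 1303]); }


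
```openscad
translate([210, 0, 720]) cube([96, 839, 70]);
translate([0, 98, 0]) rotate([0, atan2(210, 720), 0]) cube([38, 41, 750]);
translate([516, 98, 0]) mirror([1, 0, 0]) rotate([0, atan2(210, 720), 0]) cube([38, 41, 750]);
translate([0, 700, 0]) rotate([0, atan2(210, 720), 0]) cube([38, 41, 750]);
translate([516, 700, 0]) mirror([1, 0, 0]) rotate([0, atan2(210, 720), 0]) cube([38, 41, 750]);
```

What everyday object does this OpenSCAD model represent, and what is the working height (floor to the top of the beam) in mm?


A sawhorse. The overall height is 790 mm.

A beam across two mirrored pairs of raked legs — a sawhorse. The beam's underside is at z = 720 (matching the legs' vertical rise in atan2(210, 720)) and the beam is 70 mm tall, so its top is at 720 + 70 = 790 mm. The raked legs top out at the beam's underside, so that is the highest point.


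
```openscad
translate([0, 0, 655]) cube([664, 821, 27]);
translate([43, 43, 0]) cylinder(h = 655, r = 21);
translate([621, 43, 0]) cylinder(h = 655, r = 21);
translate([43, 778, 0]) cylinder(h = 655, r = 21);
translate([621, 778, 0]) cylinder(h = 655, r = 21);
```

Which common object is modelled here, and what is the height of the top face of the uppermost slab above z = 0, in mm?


A table. The table height is 682 mm.

A 664×821×27 slab sits at z = 655 on four Ø42 mm round legs — a table. The top surface is at 655 + 27 = 682 mm.


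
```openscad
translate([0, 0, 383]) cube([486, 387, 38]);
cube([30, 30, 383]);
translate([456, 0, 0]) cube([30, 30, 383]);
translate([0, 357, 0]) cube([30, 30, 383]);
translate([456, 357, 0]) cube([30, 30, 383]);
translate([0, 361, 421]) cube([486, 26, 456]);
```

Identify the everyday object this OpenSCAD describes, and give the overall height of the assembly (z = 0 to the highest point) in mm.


A chair. The overall height is 877 mm.

A slab on four corner posts with a tall panel at the back — a chair. The seat slab sits at z = 383 with thickness 38, and the 456 mm backrest starts at the seat top, so the overall height is 383 + 38 + 456 = 877 mm.


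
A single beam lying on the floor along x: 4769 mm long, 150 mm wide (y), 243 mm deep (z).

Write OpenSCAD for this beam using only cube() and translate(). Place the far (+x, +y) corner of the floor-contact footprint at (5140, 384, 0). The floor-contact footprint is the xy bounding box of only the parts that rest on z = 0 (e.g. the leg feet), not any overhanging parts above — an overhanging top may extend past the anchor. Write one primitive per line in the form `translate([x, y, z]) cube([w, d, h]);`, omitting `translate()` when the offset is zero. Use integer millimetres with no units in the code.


translate([371, 234, 0]) cube([4769, 150, 243]);


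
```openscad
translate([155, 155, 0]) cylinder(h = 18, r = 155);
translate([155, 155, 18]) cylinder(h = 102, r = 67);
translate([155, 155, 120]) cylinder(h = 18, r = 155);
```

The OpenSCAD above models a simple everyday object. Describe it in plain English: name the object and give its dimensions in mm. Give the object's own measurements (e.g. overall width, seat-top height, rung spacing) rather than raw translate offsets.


A spool: two coaxial disc flanges of radius 155 mm and thickness 18 mm, joined by a core cylinder of radius 67 mm and height 102 mm. The lower flange rests on z = 0 and the three cylinders share a vertical axis.


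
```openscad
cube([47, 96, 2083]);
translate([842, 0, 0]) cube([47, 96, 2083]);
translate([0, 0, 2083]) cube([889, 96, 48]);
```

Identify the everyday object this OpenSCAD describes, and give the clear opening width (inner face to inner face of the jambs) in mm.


A door frame. The clear opening width is 795 mm.

Two 2083 mm tall posts with a header on top — a door frame. The left jamb is 47 mm wide at x = 0; the right jamb starts at x = 842. The clear opening is 842 − 47 = 795 mm.


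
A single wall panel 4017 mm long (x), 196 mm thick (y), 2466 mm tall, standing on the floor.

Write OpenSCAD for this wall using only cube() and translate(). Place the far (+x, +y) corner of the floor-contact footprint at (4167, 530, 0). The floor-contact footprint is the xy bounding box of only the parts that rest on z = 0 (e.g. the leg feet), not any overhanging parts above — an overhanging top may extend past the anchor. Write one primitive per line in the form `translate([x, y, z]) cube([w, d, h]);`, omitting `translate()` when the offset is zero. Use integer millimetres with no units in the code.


translate([150, 334, 0]) cube([4017, 196, 2466]);


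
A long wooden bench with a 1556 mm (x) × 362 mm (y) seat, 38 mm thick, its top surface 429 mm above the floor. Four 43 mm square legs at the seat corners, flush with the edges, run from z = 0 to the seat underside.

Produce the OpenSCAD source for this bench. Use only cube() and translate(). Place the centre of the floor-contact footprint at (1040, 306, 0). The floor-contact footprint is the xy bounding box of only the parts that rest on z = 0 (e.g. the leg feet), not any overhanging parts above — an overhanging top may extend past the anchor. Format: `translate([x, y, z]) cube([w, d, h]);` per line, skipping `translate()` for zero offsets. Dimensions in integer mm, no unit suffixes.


translate([262, 125, 391]) cube([1556, 362, 38]);
translate([262, 125, 0]) cube([43, 43, 391]);
translate([262, 444, 0]) cube([43, 43, 391]);
translate([1775, 125, 0]) cube([43, 43, 391]);
translate([1775, 444, 0]) cube([43, 43, 391]);


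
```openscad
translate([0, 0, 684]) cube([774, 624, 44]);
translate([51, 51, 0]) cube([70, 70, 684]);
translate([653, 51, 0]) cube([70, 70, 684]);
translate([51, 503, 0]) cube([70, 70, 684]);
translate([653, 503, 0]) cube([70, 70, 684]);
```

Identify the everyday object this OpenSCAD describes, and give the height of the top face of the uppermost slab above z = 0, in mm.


A table. The table height is 728 mm.

A 774×624×44 slab sits at z = 684 on four 70 mm square posts — a table. The top surface is at 684 + 44 = 728 mm.


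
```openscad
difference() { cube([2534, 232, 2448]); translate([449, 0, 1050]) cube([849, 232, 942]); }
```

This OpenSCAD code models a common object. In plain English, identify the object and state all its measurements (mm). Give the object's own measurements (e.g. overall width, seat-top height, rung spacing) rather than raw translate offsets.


A wall 2534 mm long (x), 232 mm thick (y), 2448 mm tall, with a rectangular window opening cut through it. The opening is 849 mm wide and 942 mm tall; its sill is at z = 1050 mm and its near (−x) edge is 449 mm from the wall's −x end. The opening passes through the full wall thickness.


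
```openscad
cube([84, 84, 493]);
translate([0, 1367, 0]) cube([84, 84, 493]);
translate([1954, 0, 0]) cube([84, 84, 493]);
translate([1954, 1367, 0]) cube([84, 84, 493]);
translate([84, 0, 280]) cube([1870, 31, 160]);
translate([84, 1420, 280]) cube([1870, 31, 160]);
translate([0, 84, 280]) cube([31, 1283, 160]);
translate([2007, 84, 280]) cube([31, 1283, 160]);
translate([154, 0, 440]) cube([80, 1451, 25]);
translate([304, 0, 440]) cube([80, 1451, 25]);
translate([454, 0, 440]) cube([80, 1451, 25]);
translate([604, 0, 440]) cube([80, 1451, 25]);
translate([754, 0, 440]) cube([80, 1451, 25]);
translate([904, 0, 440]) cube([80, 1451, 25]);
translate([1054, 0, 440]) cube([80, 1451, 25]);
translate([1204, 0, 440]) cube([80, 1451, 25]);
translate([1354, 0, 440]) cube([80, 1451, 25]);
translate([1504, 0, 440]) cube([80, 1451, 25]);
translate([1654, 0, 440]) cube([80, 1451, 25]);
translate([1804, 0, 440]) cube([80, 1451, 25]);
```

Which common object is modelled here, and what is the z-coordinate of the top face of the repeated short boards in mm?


A bed frame. The slat-top height is 465 mm.

Four posts, four rails, and a row of slats — a bed frame. Slats sit on the rails at z = 280 + 160 = 440; with slat thickness 25, the top is 465 mm.


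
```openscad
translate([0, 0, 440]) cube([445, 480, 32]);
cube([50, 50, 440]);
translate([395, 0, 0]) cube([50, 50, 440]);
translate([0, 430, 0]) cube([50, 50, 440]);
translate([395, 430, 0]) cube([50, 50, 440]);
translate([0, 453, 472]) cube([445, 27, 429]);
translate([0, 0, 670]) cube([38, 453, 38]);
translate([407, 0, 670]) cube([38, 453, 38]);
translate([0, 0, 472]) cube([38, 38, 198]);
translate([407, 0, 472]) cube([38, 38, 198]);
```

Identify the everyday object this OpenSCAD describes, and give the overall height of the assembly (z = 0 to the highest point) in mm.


A chair. The overall height is 901 mm.

A slab on four corner posts with a tall panel at the back — a chair. The seat slab sits at z = 440 with thickness 32, and the 429 mm backrest starts at the seat top, so the overall height is 440 + 32 + 429 = 901 mm.


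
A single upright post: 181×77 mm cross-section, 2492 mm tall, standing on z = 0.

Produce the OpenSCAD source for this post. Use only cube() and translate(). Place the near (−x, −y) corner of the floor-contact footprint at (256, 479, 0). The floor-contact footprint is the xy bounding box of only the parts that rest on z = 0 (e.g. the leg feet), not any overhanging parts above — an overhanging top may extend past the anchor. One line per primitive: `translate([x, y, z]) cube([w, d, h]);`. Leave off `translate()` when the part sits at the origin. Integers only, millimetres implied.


translate([256, 479, 0]) cube([181, 77, 2492]);


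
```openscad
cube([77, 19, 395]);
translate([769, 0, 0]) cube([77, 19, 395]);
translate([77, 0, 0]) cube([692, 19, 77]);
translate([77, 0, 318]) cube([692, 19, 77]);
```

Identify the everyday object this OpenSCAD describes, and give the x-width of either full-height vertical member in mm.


A picture frame. The border width is 77 mm.

Four thin pieces enclosing a rectangular opening — a picture frame. The two full-height stiles are 395 mm tall; the top rail sits at z = 318 and is 77 mm tall, so the border above the opening is 395 − 318 = 77 mm, matching the stile x-width.


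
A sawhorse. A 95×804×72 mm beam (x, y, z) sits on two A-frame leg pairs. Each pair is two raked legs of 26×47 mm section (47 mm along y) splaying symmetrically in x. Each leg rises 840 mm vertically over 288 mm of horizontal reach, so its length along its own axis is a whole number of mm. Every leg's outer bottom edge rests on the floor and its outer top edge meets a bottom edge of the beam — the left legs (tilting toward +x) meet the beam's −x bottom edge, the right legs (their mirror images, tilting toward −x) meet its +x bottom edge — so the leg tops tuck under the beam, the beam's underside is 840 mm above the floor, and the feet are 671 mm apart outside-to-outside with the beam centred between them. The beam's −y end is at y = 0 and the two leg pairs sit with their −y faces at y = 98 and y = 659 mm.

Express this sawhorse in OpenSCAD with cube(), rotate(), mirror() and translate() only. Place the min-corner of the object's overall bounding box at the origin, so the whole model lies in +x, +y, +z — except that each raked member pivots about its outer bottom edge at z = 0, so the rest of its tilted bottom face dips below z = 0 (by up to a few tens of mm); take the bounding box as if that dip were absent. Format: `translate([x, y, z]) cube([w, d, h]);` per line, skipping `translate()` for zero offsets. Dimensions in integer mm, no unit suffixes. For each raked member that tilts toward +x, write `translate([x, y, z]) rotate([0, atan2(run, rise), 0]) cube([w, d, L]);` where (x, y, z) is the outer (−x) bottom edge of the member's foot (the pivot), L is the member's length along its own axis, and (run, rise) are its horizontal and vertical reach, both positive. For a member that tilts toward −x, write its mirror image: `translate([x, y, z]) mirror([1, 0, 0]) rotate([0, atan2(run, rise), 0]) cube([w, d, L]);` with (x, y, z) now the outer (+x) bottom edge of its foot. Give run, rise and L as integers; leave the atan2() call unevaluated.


translate([288, 0, 840]) cube([95, 804, 72]);
translate([0, 98, 0]) rotate([0, atan2(288, 840), 0]) cube([26, 47, 888]);
translate([671, 98, 0]) mirror([1, 0, 0]) rotate([0, atan2(288, 840), 0]) cube([26, 47, 888]);
translate([0, 659, 0]) rotate([0, atan2(288, 840), 0]) cube([26, 47, 888]);
translate([671, 659, 0]) mirror([1, 0, 0]) rotate([0, atan2(288, 840), 0]) cube([26, 47, 888]);


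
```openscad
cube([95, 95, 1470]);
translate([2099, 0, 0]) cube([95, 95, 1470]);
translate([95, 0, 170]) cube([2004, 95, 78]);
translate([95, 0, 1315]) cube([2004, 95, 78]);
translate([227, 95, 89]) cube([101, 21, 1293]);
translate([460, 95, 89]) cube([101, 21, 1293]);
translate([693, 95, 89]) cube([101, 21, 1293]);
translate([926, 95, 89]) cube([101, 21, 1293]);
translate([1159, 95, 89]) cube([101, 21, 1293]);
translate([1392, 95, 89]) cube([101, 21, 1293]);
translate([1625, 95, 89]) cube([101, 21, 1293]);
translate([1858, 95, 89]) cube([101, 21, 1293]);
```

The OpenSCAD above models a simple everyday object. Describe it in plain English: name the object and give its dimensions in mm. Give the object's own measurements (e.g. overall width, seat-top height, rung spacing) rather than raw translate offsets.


A fence section. Two 95×95 mm posts, 1470 mm tall, stand on the floor with a clear span of 2004 mm between their inner faces. Two horizontal rails of 95×78 mm section span the gap between the posts with their undersides at z = 170 mm and z = 1315 mm, flush with the posts' −y face. 8 pickets, each 101 mm wide, 21 mm thick and 1293 mm tall, are fixed to the +y face of the rails with their bottoms at z = 89 mm, spaced across the span with a 132 mm gap after the −x post and between neighbouring pickets, with 140 mm left before the +x post.


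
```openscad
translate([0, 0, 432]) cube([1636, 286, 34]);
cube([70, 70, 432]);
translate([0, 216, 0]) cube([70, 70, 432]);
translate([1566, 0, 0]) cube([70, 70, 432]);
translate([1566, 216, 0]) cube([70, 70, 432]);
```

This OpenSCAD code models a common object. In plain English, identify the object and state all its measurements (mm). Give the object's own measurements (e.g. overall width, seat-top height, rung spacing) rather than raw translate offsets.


A bench: a 1636×286 mm seat slab, 34 mm thick, top at z = 466 mm, on four 70×70 mm square legs flush with the seat corners and standing on z = 0.


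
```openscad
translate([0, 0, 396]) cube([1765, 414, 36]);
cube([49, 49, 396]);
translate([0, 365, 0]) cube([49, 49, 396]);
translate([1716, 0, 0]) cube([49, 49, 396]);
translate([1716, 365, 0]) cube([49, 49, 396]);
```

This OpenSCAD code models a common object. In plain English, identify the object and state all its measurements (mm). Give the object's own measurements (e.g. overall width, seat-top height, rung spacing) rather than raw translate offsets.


A long wooden bench with a 1765 mm (x) × 414 mm (y) seat, 36 mm thick, its top surface 432 mm above the floor. Four 49 mm square legs at the seat corners, flush with the edges, run from z = 0 to the seat underside.


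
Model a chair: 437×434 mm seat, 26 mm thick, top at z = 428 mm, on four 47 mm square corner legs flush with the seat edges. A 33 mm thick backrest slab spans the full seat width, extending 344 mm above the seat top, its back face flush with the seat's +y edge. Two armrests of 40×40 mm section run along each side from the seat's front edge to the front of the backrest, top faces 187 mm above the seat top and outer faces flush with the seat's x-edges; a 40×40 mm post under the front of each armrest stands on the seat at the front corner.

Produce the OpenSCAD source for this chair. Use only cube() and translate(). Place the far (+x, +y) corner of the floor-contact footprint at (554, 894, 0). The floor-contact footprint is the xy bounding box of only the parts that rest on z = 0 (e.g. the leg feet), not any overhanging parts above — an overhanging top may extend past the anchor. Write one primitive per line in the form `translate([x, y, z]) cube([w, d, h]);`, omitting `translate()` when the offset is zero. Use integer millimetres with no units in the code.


// leg_h = 428 - 26 = 402
// arm post h = 187 - 40 = 147
translate([117, 460, 402]) cube([437, 434, 26]);
translate([117, 460, 0]) cube([47, 47, 402]);
translate([507, 460, 0]) cube([47, 47, 402]);
translate([117, 847, 0]) cube([47, 47, 402]);
translate([507, 847, 0]) cube([47, 47, 402]);
translate([117, 861, 428]) cube([437, 33, 344]);
translate([117, 460, 575]) cube([40, 401, 40]);
translate([514, 460, 575]) cube([40, 401, 40]);
translate([117, 460, 428]) cube([40, 40, 147]);
translate([514, 460, 428]) cube([40, 40, 147]);


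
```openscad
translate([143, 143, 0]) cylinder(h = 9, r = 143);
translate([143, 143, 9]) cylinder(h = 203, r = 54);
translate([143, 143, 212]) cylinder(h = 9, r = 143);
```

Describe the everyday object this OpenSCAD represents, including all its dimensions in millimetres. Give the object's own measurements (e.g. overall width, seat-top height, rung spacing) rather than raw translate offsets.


A spool: two coaxial disc flanges of radius 143 mm and thickness 9 mm, joined by a core cylinder of radius 54 mm and height 203 mm. The lower flange rests on z = 0 and the three cylinders share a vertical axis.


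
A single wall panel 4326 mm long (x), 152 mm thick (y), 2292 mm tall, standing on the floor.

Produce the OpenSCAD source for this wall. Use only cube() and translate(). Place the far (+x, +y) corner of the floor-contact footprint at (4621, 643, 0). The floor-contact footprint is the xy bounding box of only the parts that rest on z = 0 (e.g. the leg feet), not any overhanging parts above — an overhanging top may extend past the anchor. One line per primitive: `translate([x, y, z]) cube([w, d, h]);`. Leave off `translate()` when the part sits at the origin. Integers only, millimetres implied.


translate([295, 491, 0]) cube([4326, 152, 2292]);


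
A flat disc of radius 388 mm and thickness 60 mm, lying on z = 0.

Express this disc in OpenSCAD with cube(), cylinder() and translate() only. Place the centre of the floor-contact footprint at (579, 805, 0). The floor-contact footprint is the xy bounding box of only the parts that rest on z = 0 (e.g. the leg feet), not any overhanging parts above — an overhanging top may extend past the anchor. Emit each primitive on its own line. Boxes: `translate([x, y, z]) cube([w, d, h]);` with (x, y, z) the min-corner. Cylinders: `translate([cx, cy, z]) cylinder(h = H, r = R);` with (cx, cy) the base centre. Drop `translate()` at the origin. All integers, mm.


translate([579, 805, 0]) cylinder(h = 60, r = 388);


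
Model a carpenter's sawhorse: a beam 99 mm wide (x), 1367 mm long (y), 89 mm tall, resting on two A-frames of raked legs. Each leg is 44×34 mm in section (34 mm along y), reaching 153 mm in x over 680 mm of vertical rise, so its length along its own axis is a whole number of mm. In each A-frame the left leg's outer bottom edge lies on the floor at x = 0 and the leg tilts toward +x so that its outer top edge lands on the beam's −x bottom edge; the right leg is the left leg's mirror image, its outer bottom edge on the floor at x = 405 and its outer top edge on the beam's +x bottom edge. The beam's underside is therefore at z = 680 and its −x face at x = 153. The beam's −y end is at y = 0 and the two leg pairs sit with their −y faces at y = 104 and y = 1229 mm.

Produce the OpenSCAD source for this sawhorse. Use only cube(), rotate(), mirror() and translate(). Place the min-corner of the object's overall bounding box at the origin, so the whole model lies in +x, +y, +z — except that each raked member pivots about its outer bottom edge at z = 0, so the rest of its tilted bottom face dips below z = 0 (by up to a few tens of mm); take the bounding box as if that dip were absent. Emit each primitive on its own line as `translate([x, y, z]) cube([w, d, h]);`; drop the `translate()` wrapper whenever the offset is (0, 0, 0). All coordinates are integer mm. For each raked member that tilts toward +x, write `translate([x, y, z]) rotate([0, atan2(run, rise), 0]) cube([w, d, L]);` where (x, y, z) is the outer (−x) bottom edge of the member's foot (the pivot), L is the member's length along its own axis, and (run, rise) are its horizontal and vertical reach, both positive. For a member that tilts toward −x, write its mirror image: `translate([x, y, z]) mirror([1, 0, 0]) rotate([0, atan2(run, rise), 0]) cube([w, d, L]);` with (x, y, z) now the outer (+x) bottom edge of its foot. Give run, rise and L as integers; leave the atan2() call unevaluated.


translate([153, 0, 680]) cube([99, 1367, 89]);
translate([0, 104, 0]) rotate([0, atan2(153, 680), 0]) cube([44, 34, 697]);
translate([405, 104, 0]) mirror([1, 0, 0]) rotate([0, atan2(153, 680), 0]) cube([44, 34, 697]);
translate([0, 1229, 0]) rotate([0, atan2(153, 680), 0]) cube([44, 34, 697]);
translate([405, 1229, 0]) mirror([1, 0, 0]) rotate([0, atan2(153, 680), 0]) cube([44, 34, 697]);


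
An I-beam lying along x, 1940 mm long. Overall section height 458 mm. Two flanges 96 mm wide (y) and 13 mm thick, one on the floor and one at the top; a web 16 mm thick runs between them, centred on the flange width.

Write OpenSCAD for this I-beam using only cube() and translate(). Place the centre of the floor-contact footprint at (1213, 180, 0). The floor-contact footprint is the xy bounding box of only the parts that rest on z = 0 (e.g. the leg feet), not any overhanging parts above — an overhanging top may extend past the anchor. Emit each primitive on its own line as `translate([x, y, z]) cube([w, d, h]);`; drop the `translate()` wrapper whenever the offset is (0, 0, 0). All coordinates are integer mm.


translate([243, 132, 0]) cube([1940, 96, 13]);
translate([243, 172, 13]) cube([1940, 16, 432]);
translate([243, 132, 445]) cube([1940, 96, 13]);


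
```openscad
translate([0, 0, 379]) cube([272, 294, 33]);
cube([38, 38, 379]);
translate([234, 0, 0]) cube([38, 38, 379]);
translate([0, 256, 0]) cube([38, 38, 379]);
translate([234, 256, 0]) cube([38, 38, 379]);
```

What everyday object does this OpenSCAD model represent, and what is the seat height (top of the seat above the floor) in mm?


A stool. The seat height is 412 mm.

A 272×294×33 slab at z = 379 on four corner posts — a stool. The seat top is 379 + 33 = 412 mm.


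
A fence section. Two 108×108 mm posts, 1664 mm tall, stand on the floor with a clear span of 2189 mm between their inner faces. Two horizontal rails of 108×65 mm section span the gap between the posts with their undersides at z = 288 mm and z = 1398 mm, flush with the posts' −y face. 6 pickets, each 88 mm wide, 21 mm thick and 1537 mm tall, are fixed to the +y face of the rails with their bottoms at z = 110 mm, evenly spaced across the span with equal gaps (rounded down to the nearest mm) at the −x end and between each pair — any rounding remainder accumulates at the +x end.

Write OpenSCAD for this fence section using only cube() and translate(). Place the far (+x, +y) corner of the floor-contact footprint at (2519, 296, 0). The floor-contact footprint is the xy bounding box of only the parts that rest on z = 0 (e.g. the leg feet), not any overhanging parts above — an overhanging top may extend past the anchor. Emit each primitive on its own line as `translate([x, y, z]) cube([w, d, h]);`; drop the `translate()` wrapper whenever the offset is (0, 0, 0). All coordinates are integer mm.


translate([114, 188, 0]) cube([108, 108, 1664]);
translate([2411, 188, 0]) cube([108, 108, 1664]);
translate([222, 188, 288]) cube([2189, 108, 65]);
translate([222, 188, 1398]) cube([2189, 108, 65]);
translate([459, 296, 110]) cube([88, 21, 1537]);
translate([784, 296, 110]) cube([88, 21, 1537]);
translate([1109, 296, 110]) cube([88, 21, 1537]);
translate([1434, 296, 110]) cube([88, 21, 1537]);
translate([1759, 296, 110]) cube([88, 21, 1537]);
translate([2084, 296, 110]) cube([88, 21, 1537]);


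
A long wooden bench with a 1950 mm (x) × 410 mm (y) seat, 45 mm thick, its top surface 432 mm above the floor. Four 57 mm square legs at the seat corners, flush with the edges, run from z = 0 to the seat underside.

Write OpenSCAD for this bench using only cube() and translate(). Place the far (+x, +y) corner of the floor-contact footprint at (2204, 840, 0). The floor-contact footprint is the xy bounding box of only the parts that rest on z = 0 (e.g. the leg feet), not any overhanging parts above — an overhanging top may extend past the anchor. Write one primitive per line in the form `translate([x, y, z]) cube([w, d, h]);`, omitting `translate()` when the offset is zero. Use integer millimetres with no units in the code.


translate([254, 430, 387]) cube([1950, 410, 45]);
translate([254, 430, 0]) cube([57, 57, 387]);
translate([254, 783, 0]) cube([57, 57, 387]);
translate([2147, 430, 0]) cube([57, 57, 387]);
translate([2147, 783, 0]) cube([57, 57, 387]);


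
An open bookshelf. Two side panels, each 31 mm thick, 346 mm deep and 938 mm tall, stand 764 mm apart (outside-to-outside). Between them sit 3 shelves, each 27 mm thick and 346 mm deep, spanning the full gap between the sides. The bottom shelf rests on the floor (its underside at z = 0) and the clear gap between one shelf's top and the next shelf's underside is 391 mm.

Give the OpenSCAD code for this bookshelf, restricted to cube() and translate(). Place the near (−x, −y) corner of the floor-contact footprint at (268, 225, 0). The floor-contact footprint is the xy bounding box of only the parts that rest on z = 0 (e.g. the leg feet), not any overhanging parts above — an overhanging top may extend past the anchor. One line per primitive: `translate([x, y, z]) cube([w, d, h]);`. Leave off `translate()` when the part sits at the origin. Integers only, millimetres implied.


translate([268, 225, 0]) cube([31, 346, 938]);
translate([1001, 225, 0]) cube([31, 346, 938]);
translate([299, 225, 0]) cube([702, 346, 27]);
translate([299, 225, 418]) cube([702, 346, 27]);
translate([299, 225, 836]) cube([702, 346, 27]);


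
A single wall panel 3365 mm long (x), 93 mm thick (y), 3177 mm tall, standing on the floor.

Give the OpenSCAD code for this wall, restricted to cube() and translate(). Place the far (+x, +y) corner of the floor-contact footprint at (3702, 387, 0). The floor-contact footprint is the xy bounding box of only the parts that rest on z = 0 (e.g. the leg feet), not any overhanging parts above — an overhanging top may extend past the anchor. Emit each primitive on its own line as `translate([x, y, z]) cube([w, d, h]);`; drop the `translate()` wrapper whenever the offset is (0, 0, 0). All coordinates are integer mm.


translate([337, 294, 0]) cube([3365, 93, 3177]);
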